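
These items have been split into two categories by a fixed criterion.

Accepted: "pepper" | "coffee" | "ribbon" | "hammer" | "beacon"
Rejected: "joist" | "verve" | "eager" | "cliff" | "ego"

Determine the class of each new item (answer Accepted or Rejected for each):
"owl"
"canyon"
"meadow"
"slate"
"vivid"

Rejected, Accepted, Accepted, Rejected, Rejected

The pattern is that an item is 'Accepted' exactly when: even length.
"owl" — length 3, hence Rejected.
"canyon" — length 6, hence Accepted.
"meadow" — length 6, hence Accepted.
"slate" — length 5, hence Rejected.
"vivid" — length 5, hence Rejected.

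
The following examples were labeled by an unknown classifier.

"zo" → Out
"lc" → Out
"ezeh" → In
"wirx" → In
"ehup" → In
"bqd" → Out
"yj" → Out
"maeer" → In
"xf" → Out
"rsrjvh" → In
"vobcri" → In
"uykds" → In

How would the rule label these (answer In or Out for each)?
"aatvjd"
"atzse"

In, In

Every 'In' example satisfies: length ≥ 4. None of the 'Out' examples do.
"aatvjd": length 6 — passes, so In. "atzse": length 5 — passes, so In.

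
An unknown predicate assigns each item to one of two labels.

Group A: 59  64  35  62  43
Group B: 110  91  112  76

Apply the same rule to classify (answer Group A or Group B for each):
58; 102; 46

Group A, Group B, Group A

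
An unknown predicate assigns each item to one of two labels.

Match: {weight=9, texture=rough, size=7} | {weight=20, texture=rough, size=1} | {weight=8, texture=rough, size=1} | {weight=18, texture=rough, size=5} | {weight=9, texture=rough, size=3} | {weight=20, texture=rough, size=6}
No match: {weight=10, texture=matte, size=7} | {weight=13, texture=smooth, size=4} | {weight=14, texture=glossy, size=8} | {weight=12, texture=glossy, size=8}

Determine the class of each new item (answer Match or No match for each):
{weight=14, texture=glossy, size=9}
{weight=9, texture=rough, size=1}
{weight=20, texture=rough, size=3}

Rule: texture is rough. This holds for each 'Match' example and fails for each 'No match' one.
{weight=14, texture=glossy, size=9} → texture is glossy → No match. {weight=9, texture=rough, size=1} → texture is rough → Match. {weight=20, texture=rough, size=3} → texture is rough → Match.

No match, Match, Match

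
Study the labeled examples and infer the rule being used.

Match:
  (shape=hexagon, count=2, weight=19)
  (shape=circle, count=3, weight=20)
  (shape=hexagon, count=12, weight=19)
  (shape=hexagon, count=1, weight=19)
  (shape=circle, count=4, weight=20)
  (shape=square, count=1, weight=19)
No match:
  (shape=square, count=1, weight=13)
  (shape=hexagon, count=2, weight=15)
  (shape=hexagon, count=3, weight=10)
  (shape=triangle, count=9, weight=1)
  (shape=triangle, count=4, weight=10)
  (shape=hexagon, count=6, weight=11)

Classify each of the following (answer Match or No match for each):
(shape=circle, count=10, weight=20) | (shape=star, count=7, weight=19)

Rule: weight ≥ 19. This holds for each 'Match' example and fails for each 'No match' one.
(shape=circle, count=10, weight=20) — weight = 20, hence Match.
(shape=star, count=7, weight=19) — weight = 19, hence Match.

Match, Match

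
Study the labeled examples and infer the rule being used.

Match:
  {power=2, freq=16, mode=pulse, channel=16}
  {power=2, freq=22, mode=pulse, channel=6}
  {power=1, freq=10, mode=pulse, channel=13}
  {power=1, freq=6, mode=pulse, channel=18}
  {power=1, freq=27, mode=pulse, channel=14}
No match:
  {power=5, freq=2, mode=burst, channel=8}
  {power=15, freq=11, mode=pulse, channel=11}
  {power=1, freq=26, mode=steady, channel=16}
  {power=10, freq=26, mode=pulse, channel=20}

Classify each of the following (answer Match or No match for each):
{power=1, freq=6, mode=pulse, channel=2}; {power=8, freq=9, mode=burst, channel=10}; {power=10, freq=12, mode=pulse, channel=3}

The simplest hypothesis consistent with all the labels is: mode is pulse AND power ≤ 2.
{power=1, freq=6, mode=pulse, channel=2}: mode is pulse, power = 1, checks out → Match. {power=8, freq=9, mode=burst, channel=10}: mode is burst, power = 8, does not fit → No match. {power=10, freq=12, mode=pulse, channel=3}: mode is pulse, power = 10, does not fit → No match.

Match, No match, No match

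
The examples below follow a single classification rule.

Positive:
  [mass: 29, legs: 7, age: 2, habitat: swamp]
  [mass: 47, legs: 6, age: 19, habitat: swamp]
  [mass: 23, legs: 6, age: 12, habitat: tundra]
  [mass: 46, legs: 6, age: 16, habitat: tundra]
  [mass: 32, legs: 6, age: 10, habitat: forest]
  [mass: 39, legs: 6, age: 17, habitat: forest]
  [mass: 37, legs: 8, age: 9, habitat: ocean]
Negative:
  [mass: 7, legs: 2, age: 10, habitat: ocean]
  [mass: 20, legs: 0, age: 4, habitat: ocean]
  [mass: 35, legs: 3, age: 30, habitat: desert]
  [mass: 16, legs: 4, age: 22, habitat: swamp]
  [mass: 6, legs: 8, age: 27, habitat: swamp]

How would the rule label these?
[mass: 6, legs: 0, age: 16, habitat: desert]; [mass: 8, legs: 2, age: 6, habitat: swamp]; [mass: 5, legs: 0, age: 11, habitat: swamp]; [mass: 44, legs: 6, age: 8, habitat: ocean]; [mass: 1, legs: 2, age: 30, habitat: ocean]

Negative, Negative, Negative, Positive, Negative

The pattern is that an item is 'Positive' exactly when: legs ≥ 3 AND age ≤ 19.
[mass: 6, legs: 0, age: 16, habitat: desert]: Negative (legs = 0, age = 16).
[mass: 8, legs: 2, age: 6, habitat: swamp]: Negative (legs = 2, age = 6).
[mass: 5, legs: 0, age: 11, habitat: swamp]: Negative (legs = 0, age = 11).
[mass: 44, legs: 6, age: 8, habitat: ocean]: Positive (legs = 6, age = 8).
[mass: 1, legs: 2, age: 30, habitat: ocean]: Negative (legs = 2, age = 30).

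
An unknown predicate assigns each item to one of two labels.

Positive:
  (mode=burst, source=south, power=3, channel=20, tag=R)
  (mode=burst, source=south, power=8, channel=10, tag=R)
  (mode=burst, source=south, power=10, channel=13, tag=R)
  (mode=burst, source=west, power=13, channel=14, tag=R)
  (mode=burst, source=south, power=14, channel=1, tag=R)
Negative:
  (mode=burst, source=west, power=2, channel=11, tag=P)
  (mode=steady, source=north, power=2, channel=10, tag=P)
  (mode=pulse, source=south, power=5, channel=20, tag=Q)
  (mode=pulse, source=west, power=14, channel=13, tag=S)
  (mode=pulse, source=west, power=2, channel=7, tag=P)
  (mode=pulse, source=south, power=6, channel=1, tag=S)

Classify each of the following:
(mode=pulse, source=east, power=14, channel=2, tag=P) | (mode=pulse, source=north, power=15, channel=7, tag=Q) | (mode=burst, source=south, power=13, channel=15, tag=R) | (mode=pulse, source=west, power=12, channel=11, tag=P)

The classifier is using: tag is R.
(mode=pulse, source=east, power=14, channel=2, tag=P) → tag is P → Negative.
(mode=pulse, source=north, power=15, channel=7, tag=Q) → tag is Q → Negative.
(mode=burst, source=south, power=13, channel=15, tag=R) → tag is R → Positive.
(mode=pulse, source=west, power=12, channel=11, tag=P) → tag is P → Negative.

Negative, Negative, Positive, Negative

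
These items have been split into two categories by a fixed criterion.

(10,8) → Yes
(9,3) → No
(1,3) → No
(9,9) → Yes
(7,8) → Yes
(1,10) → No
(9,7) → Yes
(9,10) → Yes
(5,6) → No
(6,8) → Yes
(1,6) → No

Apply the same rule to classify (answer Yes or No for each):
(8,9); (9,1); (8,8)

Yes, No, Yes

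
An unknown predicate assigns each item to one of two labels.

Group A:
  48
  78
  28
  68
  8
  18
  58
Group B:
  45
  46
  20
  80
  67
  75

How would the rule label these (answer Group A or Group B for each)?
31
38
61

The simplest hypothesis consistent with all the labels is: ends in digit 8.
31: Group B (last digit 1). 38: Group A (last digit 8). 61: Group B (last digit 1).

Group B, Group A, Group B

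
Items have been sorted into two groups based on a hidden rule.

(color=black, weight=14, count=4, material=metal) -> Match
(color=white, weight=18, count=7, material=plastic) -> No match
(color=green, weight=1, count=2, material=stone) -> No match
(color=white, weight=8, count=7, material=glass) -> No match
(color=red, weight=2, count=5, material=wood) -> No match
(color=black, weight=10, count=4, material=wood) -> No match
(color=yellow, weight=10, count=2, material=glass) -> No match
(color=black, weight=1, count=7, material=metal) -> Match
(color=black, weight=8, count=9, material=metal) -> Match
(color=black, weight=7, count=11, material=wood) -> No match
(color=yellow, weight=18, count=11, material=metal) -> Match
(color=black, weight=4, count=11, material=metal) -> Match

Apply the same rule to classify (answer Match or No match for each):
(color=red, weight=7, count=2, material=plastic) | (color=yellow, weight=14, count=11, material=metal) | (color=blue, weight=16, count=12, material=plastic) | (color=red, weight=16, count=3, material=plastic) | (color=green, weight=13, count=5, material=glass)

No match, Match, No match, No match, No match

The pattern is that an item is 'Match' exactly when: material is metal.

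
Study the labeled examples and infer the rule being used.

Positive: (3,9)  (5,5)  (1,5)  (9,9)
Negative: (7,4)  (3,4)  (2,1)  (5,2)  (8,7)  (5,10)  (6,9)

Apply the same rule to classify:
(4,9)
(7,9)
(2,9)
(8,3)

Every 'Positive' example satisfies: sum is even. None of the 'Negative' examples do.
(4,9): 4+9 = 13, does not fit → Negative. (7,9): 7+9 = 16, passes → Positive. (2,9): 2+9 = 11, does not fit → Negative. (8,3): 8+3 = 11, does not fit → Negative.

Negative, Positive, Negative, Negative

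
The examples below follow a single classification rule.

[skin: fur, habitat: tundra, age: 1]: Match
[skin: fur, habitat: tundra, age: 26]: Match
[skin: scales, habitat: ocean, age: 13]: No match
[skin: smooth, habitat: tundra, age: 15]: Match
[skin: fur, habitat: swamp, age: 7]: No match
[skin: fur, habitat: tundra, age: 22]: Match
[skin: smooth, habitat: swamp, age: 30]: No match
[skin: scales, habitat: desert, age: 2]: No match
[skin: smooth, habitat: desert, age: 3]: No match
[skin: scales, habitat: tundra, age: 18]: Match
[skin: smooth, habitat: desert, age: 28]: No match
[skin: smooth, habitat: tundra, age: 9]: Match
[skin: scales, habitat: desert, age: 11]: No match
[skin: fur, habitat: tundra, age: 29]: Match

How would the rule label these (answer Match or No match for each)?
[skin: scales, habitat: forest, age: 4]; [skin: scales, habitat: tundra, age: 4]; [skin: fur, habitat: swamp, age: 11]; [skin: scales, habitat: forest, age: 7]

No match, Match, No match, No match

Checking candidate rules against both groups, what survives is: habitat is tundra.
No match: [skin: scales, habitat: forest, age: 4], since habitat is forest. Match: [skin: scales, habitat: tundra, age: 4], since habitat is tundra. No match: [skin: fur, habitat: swamp, age: 11], since habitat is swamp. No match: [skin: scales, habitat: forest, age: 7], since habitat is forest.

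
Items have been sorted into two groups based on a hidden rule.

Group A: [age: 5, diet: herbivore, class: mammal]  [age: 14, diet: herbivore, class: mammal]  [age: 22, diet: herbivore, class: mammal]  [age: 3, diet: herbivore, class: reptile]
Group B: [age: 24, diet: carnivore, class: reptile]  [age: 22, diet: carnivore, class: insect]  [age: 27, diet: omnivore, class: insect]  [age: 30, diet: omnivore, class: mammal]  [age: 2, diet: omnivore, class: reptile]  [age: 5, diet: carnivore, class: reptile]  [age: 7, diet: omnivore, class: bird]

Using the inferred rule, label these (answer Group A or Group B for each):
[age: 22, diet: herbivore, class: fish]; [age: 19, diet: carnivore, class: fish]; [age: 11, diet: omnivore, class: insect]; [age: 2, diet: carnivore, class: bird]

The rule appears to be: diet is herbivore.

Group A, Group B, Group B, Group B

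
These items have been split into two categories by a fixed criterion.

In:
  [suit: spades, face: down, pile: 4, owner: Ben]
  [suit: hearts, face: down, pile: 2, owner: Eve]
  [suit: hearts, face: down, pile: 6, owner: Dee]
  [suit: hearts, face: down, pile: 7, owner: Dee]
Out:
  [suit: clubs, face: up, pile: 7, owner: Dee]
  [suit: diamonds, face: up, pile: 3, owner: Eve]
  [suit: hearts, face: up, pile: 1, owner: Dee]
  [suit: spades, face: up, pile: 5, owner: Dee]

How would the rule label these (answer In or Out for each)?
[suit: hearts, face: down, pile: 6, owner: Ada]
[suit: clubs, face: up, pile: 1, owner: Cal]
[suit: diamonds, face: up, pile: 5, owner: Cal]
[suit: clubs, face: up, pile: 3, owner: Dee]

In, Out, Out, Out

Looking at the examples, the only property every 'In' case has and every 'Out' case lacks is: face is down.
[suit: hearts, face: down, pile: 6, owner: Ada] → face is down → In.
[suit: clubs, face: up, pile: 1, owner: Cal] → face is up → Out.
[suit: diamonds, face: up, pile: 5, owner: Cal] → face is up → Out.
[suit: clubs, face: up, pile: 3, owner: Dee] → face is up → Out.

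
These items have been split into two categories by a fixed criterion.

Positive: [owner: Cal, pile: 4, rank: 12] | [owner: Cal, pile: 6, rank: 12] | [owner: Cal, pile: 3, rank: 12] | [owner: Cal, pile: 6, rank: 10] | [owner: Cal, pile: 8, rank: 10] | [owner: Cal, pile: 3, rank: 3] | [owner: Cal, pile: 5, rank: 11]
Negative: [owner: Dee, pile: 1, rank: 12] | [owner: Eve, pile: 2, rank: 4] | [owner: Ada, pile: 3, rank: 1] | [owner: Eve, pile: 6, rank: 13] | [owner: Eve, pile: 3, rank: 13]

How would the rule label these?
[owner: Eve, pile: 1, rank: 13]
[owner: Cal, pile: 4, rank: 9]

Negative, Positive

The simplest hypothesis consistent with all the labels is: owner is Cal.
[owner: Eve, pile: 1, rank: 13]: owner is Eve, fails this test → Negative.
[owner: Cal, pile: 4, rank: 9]: owner is Cal, satisfies this → Positive.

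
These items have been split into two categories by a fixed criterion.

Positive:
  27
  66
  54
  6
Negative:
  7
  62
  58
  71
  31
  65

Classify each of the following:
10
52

Negative, Negative

The distinguishing property — multiple of 3 — holds for all the 'Positive' cases and none of the 'Negative' cases.
10 — 10 = 3·3 + 1, hence Negative. 52 — 52 = 3·17 + 1, hence Negative.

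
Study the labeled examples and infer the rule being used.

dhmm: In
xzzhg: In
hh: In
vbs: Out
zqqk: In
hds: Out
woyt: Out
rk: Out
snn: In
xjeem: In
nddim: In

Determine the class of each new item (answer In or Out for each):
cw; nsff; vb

The distinguishing property — has a double letter — holds for all the 'In' cases and none of the 'Out' cases.

Out, In, Out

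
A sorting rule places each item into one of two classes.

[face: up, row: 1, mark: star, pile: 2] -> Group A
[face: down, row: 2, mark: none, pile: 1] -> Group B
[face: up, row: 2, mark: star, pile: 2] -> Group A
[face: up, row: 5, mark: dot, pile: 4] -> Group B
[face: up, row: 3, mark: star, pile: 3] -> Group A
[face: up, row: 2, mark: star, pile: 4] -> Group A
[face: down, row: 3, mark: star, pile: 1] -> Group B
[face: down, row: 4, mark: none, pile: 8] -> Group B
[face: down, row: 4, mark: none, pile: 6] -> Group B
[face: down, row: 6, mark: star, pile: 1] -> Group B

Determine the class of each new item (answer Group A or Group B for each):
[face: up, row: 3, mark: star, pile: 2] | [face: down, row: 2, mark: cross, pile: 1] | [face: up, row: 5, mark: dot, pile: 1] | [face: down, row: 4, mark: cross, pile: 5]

The distinguishing property — mark is star AND face is up — holds for all the 'Group A' cases and none of the 'Group B' cases.

Group A, Group B, Group B, Group B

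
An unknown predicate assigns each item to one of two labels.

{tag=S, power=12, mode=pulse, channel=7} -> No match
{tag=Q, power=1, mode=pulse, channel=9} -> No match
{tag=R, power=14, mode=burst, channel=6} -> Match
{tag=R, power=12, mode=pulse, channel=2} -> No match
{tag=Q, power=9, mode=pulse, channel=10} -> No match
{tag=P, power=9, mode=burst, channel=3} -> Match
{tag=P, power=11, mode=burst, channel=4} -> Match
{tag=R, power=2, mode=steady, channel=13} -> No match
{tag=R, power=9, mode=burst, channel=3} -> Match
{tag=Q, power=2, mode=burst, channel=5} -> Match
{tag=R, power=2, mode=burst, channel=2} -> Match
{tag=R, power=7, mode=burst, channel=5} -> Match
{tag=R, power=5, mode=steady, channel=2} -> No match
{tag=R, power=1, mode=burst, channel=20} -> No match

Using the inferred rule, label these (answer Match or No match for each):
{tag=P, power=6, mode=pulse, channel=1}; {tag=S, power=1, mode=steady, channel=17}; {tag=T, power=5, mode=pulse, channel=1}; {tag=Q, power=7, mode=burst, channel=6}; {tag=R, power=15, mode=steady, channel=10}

No match, No match, No match, Match, No match

The rule appears to be: mode is burst AND power ≥ 2.
{tag=P, power=6, mode=pulse, channel=1} → mode is pulse, power = 6 → No match.
{tag=S, power=1, mode=steady, channel=17} → mode is steady, power = 1 → No match.
{tag=T, power=5, mode=pulse, channel=1} → mode is pulse, power = 5 → No match.
{tag=Q, power=7, mode=burst, channel=6} → mode is burst, power = 7 → Match.
{tag=R, power=15, mode=steady, channel=10} → mode is steady, power = 15 → No match.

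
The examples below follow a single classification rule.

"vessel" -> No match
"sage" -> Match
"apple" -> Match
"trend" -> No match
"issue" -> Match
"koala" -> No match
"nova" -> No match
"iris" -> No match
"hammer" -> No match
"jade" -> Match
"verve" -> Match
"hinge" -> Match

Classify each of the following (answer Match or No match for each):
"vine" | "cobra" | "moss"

Match, No match, No match

All 'Match' examples share one property — ends with 'e' — and every 'No match' example lacks it.
"vine": Match (ends with 'e'). "cobra": No match (ends with 'a'). "moss": No match (ends with 's').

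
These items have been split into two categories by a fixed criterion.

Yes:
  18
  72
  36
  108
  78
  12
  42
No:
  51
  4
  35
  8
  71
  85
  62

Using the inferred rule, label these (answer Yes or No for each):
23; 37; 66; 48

Rule: multiple of 6. This holds for each 'Yes' example and fails for each 'No' one.

No, No, Yes, Yes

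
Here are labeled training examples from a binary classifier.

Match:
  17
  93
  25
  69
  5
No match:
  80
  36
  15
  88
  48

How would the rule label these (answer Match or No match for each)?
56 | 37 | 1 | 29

No match, Match, Match, Match

One predicate separates the groups cleanly: ≡ 1 (mod 4).
56: 56 mod 4 = 0 — does not satisfy this, so No match. 37: 37 mod 4 = 1 — has this property, so Match. 1: 1 mod 4 = 1 — has this property, so Match. 29: 29 mod 4 = 1 — has this property, so Match.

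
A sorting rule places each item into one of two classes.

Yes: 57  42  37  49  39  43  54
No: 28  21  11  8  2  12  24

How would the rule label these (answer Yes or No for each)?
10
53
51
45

Every 'Yes' example satisfies: at least 37. None of the 'No' examples do.
10: 10 < 37 — does not satisfy this, so No. 53: 53 ≥ 37 — satisfies this, so Yes. 51: 51 ≥ 37 — satisfies this, so Yes. 45: 45 ≥ 37 — satisfies this, so Yes.

No, Yes, Yes, Yes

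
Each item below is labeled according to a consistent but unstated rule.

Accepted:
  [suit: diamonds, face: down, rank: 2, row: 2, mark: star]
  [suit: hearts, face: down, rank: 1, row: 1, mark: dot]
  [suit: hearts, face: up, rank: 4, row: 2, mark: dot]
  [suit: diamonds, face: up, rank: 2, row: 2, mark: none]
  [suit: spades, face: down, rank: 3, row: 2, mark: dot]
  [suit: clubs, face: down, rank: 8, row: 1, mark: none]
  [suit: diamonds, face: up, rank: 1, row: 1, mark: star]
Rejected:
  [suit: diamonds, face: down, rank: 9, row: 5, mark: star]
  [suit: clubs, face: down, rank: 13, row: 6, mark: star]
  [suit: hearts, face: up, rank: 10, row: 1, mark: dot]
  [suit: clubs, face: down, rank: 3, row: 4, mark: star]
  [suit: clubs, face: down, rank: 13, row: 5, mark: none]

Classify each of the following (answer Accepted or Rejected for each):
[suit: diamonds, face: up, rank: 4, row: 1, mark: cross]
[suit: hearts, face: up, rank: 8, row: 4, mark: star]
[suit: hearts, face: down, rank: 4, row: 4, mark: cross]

Accepted, Rejected, Rejected

A rule that fits every label: rank ≤ 8 AND row ≤ 2 — true of each 'Accepted' example, false of each 'Rejected' one.
[suit: diamonds, face: up, rank: 4, row: 1, mark: cross] — rank = 4, row = 1, hence Accepted.
[suit: hearts, face: up, rank: 8, row: 4, mark: star] — rank = 8, row = 4, hence Rejected.
[suit: hearts, face: down, rank: 4, row: 4, mark: cross] — rank = 4, row = 4, hence Rejected.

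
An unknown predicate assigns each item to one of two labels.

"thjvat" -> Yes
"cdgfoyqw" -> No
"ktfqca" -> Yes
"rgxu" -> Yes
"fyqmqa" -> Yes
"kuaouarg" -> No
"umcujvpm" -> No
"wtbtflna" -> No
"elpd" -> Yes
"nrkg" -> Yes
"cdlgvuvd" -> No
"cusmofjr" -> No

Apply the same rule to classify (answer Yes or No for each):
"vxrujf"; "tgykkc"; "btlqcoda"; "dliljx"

Yes, Yes, No, Yes

Every 'Yes' example satisfies: length ≤ 6. None of the 'No' examples do.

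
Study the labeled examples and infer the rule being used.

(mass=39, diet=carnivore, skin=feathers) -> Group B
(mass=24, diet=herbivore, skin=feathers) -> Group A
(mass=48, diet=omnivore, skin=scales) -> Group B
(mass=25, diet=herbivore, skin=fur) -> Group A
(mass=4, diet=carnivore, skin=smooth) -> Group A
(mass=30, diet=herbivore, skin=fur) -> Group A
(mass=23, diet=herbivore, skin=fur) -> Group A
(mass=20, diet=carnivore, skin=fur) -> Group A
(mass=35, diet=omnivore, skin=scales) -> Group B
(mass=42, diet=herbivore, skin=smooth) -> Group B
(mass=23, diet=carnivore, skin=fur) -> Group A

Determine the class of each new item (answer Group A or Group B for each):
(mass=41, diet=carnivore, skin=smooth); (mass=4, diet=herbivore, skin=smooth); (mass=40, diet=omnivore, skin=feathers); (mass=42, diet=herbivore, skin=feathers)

Group B, Group A, Group B, Group B

The classifier is using: mass ≤ 30.
(mass=41, diet=carnivore, skin=smooth): Group B (mass = 41).
(mass=4, diet=herbivore, skin=smooth): Group A (mass = 4).
(mass=40, diet=omnivore, skin=feathers): Group B (mass = 40).
(mass=42, diet=herbivore, skin=feathers): Group B (mass = 42).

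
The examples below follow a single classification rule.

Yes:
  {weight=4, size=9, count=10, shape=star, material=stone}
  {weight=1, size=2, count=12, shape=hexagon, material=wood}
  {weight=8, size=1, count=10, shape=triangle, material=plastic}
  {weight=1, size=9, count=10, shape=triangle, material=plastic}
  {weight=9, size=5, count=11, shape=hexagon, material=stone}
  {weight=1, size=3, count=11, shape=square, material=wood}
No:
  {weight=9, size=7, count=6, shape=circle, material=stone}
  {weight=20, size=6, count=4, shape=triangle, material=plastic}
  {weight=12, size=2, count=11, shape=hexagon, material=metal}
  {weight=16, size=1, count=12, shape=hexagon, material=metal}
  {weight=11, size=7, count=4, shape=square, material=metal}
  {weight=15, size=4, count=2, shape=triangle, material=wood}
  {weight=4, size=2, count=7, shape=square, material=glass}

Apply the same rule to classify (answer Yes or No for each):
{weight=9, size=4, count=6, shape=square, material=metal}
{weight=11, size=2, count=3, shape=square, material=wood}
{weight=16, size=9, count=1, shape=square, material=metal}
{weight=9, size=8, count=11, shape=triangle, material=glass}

No, No, No, Yes

The pattern is that an item is 'Yes' exactly when: weight ≤ 9 AND count ≥ 10.
{weight=9, size=4, count=6, shape=square, material=metal}: weight = 9, count = 6 — lacks this property, so No.
{weight=11, size=2, count=3, shape=square, material=wood}: weight = 11, count = 3 — lacks this property, so No.
{weight=16, size=9, count=1, shape=square, material=metal}: weight = 16, count = 1 — lacks this property, so No.
{weight=9, size=8, count=11, shape=triangle, material=glass}: weight = 9, count = 11 — satisfies this, so Yes.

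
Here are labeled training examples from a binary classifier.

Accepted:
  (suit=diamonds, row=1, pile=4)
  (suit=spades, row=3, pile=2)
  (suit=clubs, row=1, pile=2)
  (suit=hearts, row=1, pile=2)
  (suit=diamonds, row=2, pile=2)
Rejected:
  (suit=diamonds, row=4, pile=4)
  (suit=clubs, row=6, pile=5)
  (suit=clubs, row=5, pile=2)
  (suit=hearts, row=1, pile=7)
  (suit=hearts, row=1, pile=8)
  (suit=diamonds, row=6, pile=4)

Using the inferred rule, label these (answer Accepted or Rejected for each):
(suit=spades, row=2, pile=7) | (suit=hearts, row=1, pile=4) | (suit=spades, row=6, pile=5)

Rejected, Accepted, Rejected

The common property of the 'Accepted' items is: pile ≤ 4 AND row ≤ 3. No 'Rejected' item has it.
(suit=spades, row=2, pile=7): Rejected (pile = 7, row = 2).
(suit=hearts, row=1, pile=4): Accepted (pile = 4, row = 1).
(suit=spades, row=6, pile=5): Rejected (pile = 5, row = 6).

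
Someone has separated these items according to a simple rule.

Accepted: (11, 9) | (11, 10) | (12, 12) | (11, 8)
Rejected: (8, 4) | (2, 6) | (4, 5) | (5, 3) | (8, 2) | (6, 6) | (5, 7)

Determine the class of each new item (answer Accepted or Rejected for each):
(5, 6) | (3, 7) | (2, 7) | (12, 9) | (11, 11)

Rejected, Rejected, Rejected, Accepted, Accepted

The simplest hypothesis consistent with all the labels is: sum ≥ 19.
Rejected: (5, 6), since 5+6 = 11. Rejected: (3, 7), since 3+7 = 10. Rejected: (2, 7), since 2+7 = 9. Accepted: (12, 9), since 12+9 = 21. Accepted: (11, 11), since 11+11 = 22.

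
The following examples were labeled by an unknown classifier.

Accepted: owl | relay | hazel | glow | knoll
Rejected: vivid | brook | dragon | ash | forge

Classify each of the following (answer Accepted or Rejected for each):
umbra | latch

The simplest hypothesis consistent with all the labels is: contains 'l'.
umbra → no 'l' → Rejected.
latch → has 'l' → Accepted.

Rejected, Accepted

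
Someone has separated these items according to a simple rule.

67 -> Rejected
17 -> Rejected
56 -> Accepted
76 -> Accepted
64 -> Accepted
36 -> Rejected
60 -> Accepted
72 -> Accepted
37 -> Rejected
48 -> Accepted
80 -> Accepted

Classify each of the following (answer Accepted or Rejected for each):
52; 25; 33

Accepted, Rejected, Rejected

All 'Accepted' examples share one property — even AND at least 37 — and every 'Rejected' example lacks it.
52 → 52 is even, 52 ≥ 37 → Accepted. 25 → 25 is odd, 25 < 37 → Rejected. 33 → 33 is odd, 33 < 37 → Rejected.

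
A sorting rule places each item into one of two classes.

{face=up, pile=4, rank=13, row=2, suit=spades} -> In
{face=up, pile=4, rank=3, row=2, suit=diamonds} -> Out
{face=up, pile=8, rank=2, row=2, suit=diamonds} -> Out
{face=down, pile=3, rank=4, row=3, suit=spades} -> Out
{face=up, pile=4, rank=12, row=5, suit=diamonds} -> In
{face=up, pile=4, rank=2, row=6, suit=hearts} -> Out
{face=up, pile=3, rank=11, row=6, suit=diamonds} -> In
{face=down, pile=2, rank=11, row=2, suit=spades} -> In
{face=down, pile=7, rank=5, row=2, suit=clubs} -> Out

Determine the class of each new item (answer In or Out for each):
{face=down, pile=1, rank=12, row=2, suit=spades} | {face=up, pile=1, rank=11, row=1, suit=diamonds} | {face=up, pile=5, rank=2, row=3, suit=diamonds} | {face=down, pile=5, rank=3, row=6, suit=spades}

The common property of the 'In' items is: rank ≥ 11. No 'Out' item has it.
{face=down, pile=1, rank=12, row=2, suit=spades}: rank = 12, meets the rule → In. {face=up, pile=1, rank=11, row=1, suit=diamonds}: rank = 11, meets the rule → In. {face=up, pile=5, rank=2, row=3, suit=diamonds}: rank = 2, doesn't qualify → Out. {face=down, pile=5, rank=3, row=6, suit=spades}: rank = 3, doesn't qualify → Out.

In, In, Out, Out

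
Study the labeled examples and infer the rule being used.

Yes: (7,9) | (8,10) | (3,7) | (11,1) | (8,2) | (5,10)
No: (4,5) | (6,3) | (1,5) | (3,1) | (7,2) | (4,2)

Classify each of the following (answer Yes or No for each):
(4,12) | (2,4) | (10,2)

The common property of the 'Yes' items is: sum ≥ 10. No 'No' item has it.
(4,12): 4+12 = 16 — passes, so Yes.
(2,4): 2+4 = 6 — fails the rule, so No.
(10,2): 10+2 = 12 — passes, so Yes.

Yes, No, Yes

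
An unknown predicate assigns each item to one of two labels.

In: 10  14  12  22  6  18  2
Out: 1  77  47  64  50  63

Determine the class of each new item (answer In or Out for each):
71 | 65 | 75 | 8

Out, Out, Out, In

The distinguishing property — even AND at most 22 — holds for all the 'In' cases and none of the 'Out' cases.
71: 71 is odd, 71 > 22, lacks this property → Out.
65: 65 is odd, 65 > 22, lacks this property → Out.
75: 75 is odd, 75 > 22, lacks this property → Out.
8: 8 is even, 8 ≤ 22, qualifies → In.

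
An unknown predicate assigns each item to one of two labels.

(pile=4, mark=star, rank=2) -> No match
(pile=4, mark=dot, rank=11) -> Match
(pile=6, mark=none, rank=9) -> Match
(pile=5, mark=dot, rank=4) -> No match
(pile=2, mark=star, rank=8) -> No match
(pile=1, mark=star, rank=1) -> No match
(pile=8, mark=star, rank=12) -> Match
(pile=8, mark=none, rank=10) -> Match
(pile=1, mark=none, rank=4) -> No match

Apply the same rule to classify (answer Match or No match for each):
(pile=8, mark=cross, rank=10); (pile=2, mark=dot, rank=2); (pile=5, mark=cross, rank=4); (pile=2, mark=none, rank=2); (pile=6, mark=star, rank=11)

Match, No match, No match, No match, Match

One predicate separates the groups cleanly: rank ≥ 9.
(pile=8, mark=cross, rank=10): rank = 10 — checks out, so Match. (pile=2, mark=dot, rank=2): rank = 2 — does not fit, so No match. (pile=5, mark=cross, rank=4): rank = 4 — does not fit, so No match. (pile=2, mark=none, rank=2): rank = 2 — does not fit, so No match. (pile=6, mark=star, rank=11): rank = 11 — checks out, so Match.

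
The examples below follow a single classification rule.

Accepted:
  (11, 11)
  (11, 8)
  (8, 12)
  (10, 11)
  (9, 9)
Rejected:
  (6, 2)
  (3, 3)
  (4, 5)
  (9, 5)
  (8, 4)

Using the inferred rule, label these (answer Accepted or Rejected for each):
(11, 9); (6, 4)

The distinguishing property — sum ≥ 18 — holds for all the 'Accepted' cases and none of the 'Rejected' cases.
Accepted: (11, 9), since 11+9 = 20. Rejected: (6, 4), since 6+4 = 10.

Accepted, Rejected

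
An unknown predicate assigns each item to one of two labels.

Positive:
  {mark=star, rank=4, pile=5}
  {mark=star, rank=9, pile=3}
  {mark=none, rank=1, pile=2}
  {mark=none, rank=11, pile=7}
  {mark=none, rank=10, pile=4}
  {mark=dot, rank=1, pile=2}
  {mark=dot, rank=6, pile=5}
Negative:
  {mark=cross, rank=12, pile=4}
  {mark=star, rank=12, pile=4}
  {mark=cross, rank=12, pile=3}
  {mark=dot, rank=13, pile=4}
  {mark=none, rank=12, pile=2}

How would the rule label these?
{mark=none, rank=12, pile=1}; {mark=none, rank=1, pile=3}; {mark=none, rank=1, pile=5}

All 'Positive' examples share one property — rank ≤ 11 — and every 'Negative' example lacks it.
{mark=none, rank=12, pile=1}: Negative (rank = 12).
{mark=none, rank=1, pile=3}: Positive (rank = 1).
{mark=none, rank=1, pile=5}: Positive (rank = 1).

Negative, Positive, Positive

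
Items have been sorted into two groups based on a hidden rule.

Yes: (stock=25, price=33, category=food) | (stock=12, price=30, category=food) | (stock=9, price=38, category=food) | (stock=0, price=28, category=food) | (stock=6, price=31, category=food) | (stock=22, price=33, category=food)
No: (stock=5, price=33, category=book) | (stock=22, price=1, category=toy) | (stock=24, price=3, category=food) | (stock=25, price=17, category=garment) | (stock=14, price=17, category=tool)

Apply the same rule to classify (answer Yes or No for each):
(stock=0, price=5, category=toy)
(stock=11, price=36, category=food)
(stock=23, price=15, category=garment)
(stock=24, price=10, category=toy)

No, Yes, No, No

The common property of the 'Yes' items is: category is food AND price ≥ 17. No 'No' item has it.
(stock=0, price=5, category=toy): category is toy, price = 5, fails the rule → No. (stock=11, price=36, category=food): category is food, price = 36, fits → Yes. (stock=23, price=15, category=garment): category is garment, price = 15, fails the rule → No. (stock=24, price=10, category=toy): category is toy, price = 10, fails the rule → No.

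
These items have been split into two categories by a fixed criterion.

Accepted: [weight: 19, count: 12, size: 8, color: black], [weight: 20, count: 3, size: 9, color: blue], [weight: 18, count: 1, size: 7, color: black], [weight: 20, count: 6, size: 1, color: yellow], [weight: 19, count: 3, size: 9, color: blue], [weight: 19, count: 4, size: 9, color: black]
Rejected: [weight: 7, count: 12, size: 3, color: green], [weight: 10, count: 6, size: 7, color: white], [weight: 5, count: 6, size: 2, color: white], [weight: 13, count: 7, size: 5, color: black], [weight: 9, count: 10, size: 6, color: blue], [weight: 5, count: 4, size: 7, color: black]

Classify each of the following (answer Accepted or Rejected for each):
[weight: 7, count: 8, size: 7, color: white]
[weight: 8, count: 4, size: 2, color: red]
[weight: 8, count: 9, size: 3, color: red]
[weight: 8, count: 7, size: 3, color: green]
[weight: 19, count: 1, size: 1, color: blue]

Rejected, Rejected, Rejected, Rejected, Accepted

One predicate separates the groups cleanly: weight ≥ 18.
[weight: 7, count: 8, size: 7, color: white] → weight = 7 → Rejected.
[weight: 8, count: 4, size: 2, color: red] → weight = 8 → Rejected.
[weight: 8, count: 9, size: 3, color: red] → weight = 8 → Rejected.
[weight: 8, count: 7, size: 3, color: green] → weight = 8 → Rejected.
[weight: 19, count: 1, size: 1, color: blue] → weight = 19 → Accepted.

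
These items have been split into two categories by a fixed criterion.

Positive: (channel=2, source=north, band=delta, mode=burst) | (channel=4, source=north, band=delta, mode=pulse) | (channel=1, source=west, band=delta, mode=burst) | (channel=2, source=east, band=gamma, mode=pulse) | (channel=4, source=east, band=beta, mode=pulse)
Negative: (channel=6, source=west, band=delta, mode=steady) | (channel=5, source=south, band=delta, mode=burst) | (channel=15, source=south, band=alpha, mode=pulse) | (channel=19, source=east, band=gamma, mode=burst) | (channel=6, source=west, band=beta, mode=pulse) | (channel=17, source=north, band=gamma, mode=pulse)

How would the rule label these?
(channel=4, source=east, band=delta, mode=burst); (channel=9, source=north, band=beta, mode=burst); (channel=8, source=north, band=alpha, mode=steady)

Rule: channel ≤ 4. This holds for each 'Positive' example and fails for each 'Negative' one.
(channel=4, source=east, band=delta, mode=burst): channel = 4 — checks out, so Positive. (channel=9, source=north, band=beta, mode=burst): channel = 9 — doesn't match, so Negative. (channel=8, source=north, band=alpha, mode=steady): channel = 8 — doesn't match, so Negative.

Positive, Negative, Negative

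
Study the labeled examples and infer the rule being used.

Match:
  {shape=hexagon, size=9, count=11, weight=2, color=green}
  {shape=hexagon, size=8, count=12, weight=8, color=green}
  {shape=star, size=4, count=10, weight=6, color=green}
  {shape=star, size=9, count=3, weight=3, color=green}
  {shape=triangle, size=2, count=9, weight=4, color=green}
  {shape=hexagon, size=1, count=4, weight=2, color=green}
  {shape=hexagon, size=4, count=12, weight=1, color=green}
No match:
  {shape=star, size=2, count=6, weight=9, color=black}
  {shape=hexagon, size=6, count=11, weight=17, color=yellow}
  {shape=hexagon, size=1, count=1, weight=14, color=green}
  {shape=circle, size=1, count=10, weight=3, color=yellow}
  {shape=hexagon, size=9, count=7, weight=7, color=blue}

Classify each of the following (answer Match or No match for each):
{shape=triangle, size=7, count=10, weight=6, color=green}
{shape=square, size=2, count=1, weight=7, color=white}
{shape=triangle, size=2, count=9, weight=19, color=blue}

Match, No match, No match

The classifier is using: color is green AND count ≥ 3.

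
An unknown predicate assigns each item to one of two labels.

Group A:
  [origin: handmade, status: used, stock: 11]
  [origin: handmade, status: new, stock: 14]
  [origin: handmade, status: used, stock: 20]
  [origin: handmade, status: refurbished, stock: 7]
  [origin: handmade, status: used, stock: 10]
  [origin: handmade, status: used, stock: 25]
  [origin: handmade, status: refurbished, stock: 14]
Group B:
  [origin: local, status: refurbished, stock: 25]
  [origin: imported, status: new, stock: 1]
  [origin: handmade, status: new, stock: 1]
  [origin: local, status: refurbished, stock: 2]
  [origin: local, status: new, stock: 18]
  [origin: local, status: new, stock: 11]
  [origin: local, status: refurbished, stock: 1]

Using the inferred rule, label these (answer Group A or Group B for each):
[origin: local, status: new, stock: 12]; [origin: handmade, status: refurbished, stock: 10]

The simplest hypothesis consistent with all the labels is: origin is handmade AND stock ≥ 2.

Group B, Group A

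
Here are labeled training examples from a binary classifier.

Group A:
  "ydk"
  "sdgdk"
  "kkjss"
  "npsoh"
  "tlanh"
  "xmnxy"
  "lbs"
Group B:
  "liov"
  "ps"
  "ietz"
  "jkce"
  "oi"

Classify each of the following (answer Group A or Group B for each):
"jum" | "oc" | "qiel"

Group A, Group B, Group B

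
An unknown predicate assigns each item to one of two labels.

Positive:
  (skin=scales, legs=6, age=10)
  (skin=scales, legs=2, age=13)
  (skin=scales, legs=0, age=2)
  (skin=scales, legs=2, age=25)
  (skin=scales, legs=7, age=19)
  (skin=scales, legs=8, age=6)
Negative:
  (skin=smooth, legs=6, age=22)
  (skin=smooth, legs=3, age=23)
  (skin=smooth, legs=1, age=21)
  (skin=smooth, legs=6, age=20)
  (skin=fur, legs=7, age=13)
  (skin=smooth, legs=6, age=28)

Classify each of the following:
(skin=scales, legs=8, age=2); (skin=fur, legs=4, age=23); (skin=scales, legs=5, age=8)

Positive, Negative, Positive

The distinguishing property — skin is scales — holds for all the 'Positive' cases and none of the 'Negative' cases.
Positive: (skin=scales, legs=8, age=2), since skin is scales.
Negative: (skin=fur, legs=4, age=23), since skin is fur.
Positive: (skin=scales, legs=5, age=8), since skin is scales.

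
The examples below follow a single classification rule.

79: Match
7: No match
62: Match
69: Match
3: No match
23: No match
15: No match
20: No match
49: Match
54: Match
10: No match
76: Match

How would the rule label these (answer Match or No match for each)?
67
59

Every 'Match' example satisfies: at least 49. None of the 'No match' examples do.
67 → 67 ≥ 49 → Match. 59 → 59 ≥ 49 → Match.

Match, Match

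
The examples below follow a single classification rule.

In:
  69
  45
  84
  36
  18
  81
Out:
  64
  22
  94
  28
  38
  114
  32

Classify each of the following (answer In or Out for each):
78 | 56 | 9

The rule appears to be: multiple of 3 AND at most 84.
78 — 78 = 3·26, 78 ≤ 84, hence In. 56 — 56 = 3·18 + 2, 56 ≤ 84, hence Out. 9 — 9 = 3·3, 9 ≤ 84, hence In.

In, Out, In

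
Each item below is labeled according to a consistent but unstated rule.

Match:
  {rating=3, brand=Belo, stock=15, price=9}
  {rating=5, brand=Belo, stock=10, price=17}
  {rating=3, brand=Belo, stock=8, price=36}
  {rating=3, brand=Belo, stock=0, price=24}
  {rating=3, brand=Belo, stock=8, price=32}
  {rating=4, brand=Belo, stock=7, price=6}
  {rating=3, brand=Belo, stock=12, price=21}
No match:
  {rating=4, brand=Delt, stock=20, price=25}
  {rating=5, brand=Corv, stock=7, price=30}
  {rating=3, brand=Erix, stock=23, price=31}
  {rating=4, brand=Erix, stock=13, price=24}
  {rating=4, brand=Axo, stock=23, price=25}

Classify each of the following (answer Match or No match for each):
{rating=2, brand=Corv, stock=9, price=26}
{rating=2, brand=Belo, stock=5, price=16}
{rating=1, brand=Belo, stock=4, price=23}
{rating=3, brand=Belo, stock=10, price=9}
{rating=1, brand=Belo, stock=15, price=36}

No match, Match, Match, Match, Match

Rule: brand is Belo. This holds for each 'Match' example and fails for each 'No match' one.
{rating=2, brand=Corv, stock=9, price=26} — brand is Corv, hence No match.
{rating=2, brand=Belo, stock=5, price=16} — brand is Belo, hence Match.
{rating=1, brand=Belo, stock=4, price=23} — brand is Belo, hence Match.
{rating=3, brand=Belo, stock=10, price=9} — brand is Belo, hence Match.
{rating=1, brand=Belo, stock=15, price=36} — brand is Belo, hence Match.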